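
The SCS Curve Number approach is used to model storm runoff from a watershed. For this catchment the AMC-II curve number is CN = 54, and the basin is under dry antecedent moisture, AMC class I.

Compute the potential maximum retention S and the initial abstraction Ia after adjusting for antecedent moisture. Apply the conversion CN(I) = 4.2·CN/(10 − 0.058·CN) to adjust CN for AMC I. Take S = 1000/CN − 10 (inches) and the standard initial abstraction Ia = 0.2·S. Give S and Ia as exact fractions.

Adjust CN=54 to AMC I: 4.2·54/(10 − 0.058·54) → (1134/5) ÷ (1717/250) = 56700/1717 ≈ 33.023
Max retention: S = 1000/(56700/1717) − 10 = 11500/567 in (≈ 20.282 in)
Ia = 0.2·(11500/567) = 2300/567 in ≈ 4.056 in

S = 11500/567 in ≈ 20.282 in; Ia = 2300/567 in ≈ 4.056 in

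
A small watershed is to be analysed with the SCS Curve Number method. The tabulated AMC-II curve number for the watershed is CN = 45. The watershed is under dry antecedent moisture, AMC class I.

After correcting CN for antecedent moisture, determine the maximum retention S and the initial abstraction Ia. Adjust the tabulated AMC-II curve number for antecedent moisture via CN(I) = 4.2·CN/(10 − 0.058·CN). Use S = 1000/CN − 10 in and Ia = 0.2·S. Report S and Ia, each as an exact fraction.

S = 5500/189 in ≈ 29.101 in; Ia = 1100/189 in ≈ 5.820 in

Dry (AMC I): CN(I) = 4.2·45/(10 − 0.058·45) = 189/(739/100) = 18900/739 ≈ 25.575
S = 1000/(18900/739) − 10 = 5500/189 in ≈ 29.101 in
Ia = 0.2·(5500/189) = 1100/189 in ≈ 5.820 in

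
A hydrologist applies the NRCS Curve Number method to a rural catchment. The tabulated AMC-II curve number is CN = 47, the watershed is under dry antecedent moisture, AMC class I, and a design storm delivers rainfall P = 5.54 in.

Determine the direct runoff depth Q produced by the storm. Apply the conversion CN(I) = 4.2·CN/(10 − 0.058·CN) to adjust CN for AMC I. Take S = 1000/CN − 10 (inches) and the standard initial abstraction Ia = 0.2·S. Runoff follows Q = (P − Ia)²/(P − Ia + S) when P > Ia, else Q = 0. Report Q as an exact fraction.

Adjust CN=47 to AMC I: 4.2·47/(10 − 0.058·47) → (987/5) ÷ (3637/500) = 98700/3637 ≈ 27.138
Retention S: 1000/CN − 10 with CN=27.138 → S = 26500/987 ≈ 26.849 in
Ia = 0.2S: 0.2·26.849 = 5.370 in (exactly 5300/987)
Since P=5.540 > Ia=5.370: effective rainfall P−Ia = 8399/49350 in
Runoff Q = (P−Ia)²/(P−Ia+S) = (0.170)²/(0.170+26.849) = 70543201/65803240650 ≈ 0.001 in

Q = 70543201/65803240650 in ≈ 0.001 in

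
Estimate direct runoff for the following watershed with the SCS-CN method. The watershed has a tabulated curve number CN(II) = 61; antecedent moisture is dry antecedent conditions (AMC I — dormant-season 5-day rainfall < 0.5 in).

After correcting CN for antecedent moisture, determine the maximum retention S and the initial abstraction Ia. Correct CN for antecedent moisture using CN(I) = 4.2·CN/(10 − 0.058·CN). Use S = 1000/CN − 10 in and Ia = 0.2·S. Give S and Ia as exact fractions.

S = 6500/427 in ≈ 15.222 in; Ia = 1300/427 in ≈ 3.044 in

Adjust CN=61 to AMC I: 4.2·61/(10 − 0.058·61) → (1281/5) ÷ (3231/500) = 42700/1077 ≈ 39.647
Retention S: 1000/CN − 10 with CN=39.647 → S = 6500/427 ≈ 15.222 in
Ia = 0.2·(6500/427) = 1300/427 in ≈ 3.044 in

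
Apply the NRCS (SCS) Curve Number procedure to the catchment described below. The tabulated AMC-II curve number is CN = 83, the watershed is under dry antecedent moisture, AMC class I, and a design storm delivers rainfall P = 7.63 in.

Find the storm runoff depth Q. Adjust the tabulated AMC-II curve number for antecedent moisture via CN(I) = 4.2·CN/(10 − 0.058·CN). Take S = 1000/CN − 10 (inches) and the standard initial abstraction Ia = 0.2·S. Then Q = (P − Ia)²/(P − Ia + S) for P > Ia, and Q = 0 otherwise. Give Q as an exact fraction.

Q = 1345388888281/350327138700 in ≈ 3.840 in

Adjust CN=83 to AMC I: 4.2·83/(10 − 0.058·83) → (1743/5) ÷ (2593/500) = 174300/2593 ≈ 67.219
S = 1000/(174300/2593) − 10 = 8500/1743 in ≈ 4.877 in
Initial abstraction Ia = S/5 = (8500/1743)/5 = 1700/1743 ≈ 0.975 in
Excess rainfall: 7.630 − 0.975 = 6.655 in; P > Ia so Q > 0
Q = (1159909/174300)²/((1159909/174300) + 8500/1743) = (1345388888281/30380490000)/(2009909/174300) = 1345388888281/350327138700 in ≈ 3.840 in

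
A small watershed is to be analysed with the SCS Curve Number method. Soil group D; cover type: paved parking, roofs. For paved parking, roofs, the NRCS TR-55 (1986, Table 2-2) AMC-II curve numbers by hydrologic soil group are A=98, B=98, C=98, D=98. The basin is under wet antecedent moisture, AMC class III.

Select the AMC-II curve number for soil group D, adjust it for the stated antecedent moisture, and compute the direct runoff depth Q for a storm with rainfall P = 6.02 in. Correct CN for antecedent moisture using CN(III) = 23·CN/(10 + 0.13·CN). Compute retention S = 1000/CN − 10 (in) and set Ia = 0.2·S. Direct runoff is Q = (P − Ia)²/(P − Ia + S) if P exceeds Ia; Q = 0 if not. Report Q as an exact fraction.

NRCS table: paved parking, roofs, soil group D → CN(II) = 98
CN(III) from CN(II)=98: (23·98)/(10 + 0.13·98) = 112700/1137 ≈ 99.120
S = 1000/(112700/1137) − 10 = 100/1127 in ≈ 0.089 in
Initial abstraction Ia = S/5 = (100/1127)/5 = 20/1127 ≈ 0.018 in
P − Ia = 6.020 − 0.018 = 338227/56350 ≈ 6.002 in (> 0, runoff occurs)
Q = (338227/56350)²/((338227/56350) + 100/1127) = (114397503529/3175322500)/(343227/56350) = 114397503529/19340841450 in ≈ 5.915 in

Q = 114397503529/19340841450 in ≈ 5.915 in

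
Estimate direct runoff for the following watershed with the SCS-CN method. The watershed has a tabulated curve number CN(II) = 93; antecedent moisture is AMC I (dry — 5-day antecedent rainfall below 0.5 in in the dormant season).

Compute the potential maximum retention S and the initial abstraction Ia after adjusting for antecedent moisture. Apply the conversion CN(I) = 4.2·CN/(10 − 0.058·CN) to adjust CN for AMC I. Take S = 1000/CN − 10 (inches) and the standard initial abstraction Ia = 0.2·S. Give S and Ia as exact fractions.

CN(I) from CN(II)=93: (4.2·93)/(10 − 0.058·93) = 27900/329 ≈ 84.802
Retention S: 1000/CN − 10 with CN=84.802 → S = 500/279 ≈ 1.792 in
Initial abstraction Ia = S/5 = (500/279)/5 = 100/279 ≈ 0.358 in

S = 500/279 in ≈ 1.792 in; Ia = 100/279 in ≈ 0.358 in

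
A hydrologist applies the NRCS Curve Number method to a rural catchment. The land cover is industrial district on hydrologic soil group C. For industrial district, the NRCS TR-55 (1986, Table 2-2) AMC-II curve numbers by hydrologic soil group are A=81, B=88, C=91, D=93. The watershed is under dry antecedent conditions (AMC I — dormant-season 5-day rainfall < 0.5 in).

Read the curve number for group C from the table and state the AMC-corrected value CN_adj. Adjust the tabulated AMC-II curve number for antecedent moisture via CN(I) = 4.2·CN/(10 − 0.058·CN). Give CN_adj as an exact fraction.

CN_adj = 63700/787 ≈ 80.940

NRCS table: industrial district, soil group C → CN(II) = 91
Adjust CN=91 to AMC I: 4.2·91/(10 − 0.058·91) → (1911/5) ÷ (2361/500) = 63700/787 ≈ 80.940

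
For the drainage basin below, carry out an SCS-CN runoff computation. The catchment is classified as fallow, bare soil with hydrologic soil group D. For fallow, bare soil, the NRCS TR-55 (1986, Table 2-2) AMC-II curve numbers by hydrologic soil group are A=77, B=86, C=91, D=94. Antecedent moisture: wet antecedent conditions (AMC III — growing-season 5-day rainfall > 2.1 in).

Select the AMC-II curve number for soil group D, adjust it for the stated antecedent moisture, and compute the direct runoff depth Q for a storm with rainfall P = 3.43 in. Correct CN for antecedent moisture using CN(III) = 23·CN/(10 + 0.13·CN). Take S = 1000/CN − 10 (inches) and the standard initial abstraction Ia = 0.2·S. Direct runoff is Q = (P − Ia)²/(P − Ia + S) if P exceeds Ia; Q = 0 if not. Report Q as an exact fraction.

NRCS table: fallow, bare soil, soil group D → CN(II) = 94
CN(III) from CN(II)=94: (23·94)/(10 + 0.13·94) = 108100/1111 ≈ 97.300
S = 1000/(108100/1111) − 10 = 300/1081 in ≈ 0.278 in
Ia = 0.2S: 0.2·0.278 = 0.056 in (exactly 60/1081)
P − Ia = 3.430 − 0.056 = 364783/108100 ≈ 3.374 in (> 0, runoff occurs)
Q: (364783/108100)² ÷ (394783/108100) = 133066637089/42676042300 in (≈ 3.118 in)

Q = 133066637089/42676042300 in ≈ 3.118 in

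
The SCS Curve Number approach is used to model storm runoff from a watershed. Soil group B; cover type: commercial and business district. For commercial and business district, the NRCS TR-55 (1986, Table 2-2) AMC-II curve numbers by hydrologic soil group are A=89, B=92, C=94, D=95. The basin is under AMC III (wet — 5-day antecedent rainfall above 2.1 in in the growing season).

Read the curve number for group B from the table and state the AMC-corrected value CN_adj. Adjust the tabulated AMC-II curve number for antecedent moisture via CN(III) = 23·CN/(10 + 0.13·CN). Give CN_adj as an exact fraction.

NRCS table: commercial and business district, soil group B → CN(II) = 92
Wet (AMC III): CN(III) = 23·92/(10 + 0.13·92) = 2116/(549/25) = 52900/549 ≈ 96.357

CN_adj = 52900/549 ≈ 96.357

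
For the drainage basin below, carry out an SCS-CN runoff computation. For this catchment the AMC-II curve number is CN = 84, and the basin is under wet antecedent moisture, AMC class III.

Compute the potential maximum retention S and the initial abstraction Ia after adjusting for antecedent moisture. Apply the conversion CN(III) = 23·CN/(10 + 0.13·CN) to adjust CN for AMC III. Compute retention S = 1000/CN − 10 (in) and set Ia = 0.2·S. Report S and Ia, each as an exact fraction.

CN(III) from CN(II)=84: (23·84)/(10 + 0.13·84) = 48300/523 ≈ 92.352
Retention S: 1000/CN − 10 with CN=92.352 → S = 400/483 ≈ 0.828 in
Initial abstraction Ia = S/5 = (400/483)/5 = 80/483 ≈ 0.166 in

S = 400/483 in ≈ 0.828 in; Ia = 80/483 in ≈ 0.166 in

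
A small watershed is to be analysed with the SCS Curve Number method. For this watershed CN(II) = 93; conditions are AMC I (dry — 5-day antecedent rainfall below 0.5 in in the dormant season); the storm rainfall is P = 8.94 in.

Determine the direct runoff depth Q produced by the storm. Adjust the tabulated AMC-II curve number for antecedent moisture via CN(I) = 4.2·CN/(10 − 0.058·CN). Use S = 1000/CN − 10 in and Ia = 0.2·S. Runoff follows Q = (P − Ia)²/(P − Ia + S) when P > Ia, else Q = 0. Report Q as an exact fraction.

CN(I) from CN(II)=93: (4.2·93)/(10 − 0.058·93) = 27900/329 ≈ 84.802
Retention S: 1000/CN − 10 with CN=84.802 → S = 500/279 ≈ 1.792 in
Initial abstraction Ia = S/5 = (500/279)/5 = 100/279 ≈ 0.358 in
Excess rainfall: 8.940 − 0.358 = 8.582 in; P > Ia so Q > 0
Q: (119713/13950)² ÷ (144713/13950) = 14331202369/2018746350 in (≈ 7.099 in)

Q = 14331202369/2018746350 in ≈ 7.099 in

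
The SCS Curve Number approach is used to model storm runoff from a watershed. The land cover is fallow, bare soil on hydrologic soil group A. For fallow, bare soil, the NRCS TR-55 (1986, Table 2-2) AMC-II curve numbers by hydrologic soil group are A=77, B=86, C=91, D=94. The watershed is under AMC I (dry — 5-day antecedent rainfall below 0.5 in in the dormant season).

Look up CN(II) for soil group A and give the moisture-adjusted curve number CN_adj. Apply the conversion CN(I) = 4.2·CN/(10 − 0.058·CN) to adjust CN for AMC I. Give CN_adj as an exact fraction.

CN_adj = 161700/2767 ≈ 58.439

NRCS table: fallow, bare soil, soil group A → CN(II) = 77
Adjust CN=77 to AMC I: 4.2·77/(10 − 0.058·77) → (1617/5) ÷ (2767/500) = 161700/2767 ≈ 58.439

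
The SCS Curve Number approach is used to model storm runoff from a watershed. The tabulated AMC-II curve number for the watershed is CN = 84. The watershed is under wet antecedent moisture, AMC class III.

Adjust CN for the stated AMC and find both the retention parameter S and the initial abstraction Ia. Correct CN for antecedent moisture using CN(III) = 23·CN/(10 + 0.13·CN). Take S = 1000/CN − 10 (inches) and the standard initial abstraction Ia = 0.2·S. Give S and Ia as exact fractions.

S = 400/483 in ≈ 0.828 in; Ia = 80/483 in ≈ 0.166 in

CN(III) from CN(II)=84: (23·84)/(10 + 0.13·84) = 48300/523 ≈ 92.352
Retention S: 1000/CN − 10 with CN=92.352 → S = 400/483 ≈ 0.828 in
Ia = 0.2·(400/483) = 80/483 in ≈ 0.166 in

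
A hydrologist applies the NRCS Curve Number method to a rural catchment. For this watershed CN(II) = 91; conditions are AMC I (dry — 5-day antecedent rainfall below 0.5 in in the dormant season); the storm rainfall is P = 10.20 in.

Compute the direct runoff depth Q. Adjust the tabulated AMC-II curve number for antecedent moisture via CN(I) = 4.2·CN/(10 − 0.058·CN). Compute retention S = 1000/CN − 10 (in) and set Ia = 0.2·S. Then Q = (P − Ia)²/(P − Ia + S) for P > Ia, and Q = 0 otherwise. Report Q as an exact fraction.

Dry (AMC I): CN(I) = 4.2·91/(10 − 0.058·91) = (1911/5)/(2361/500) = 63700/787 ≈ 80.940
S = 1000/(63700/787) − 10 = 1500/637 in ≈ 2.355 in
Initial abstraction Ia = S/5 = (1500/637)/5 = 300/637 ≈ 0.471 in
Excess rainfall: 10.200 − 0.471 = 9.729 in; P > Ia so Q > 0
Q = (30987/3185)²/((30987/3185) + 1500/637) = (960194169/10144225)/(38487/3185) = 320064723/40860365 in ≈ 7.833 in

Q = 320064723/40860365 in ≈ 7.833 in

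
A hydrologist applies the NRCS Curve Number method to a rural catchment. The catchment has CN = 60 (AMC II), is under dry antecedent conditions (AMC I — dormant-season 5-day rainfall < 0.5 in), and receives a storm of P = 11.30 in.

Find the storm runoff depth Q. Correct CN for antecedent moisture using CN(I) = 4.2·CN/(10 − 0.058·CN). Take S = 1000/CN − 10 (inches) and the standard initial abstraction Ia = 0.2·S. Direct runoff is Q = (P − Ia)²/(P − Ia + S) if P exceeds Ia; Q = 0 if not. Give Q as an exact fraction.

Q = 26204161/9524970 in ≈ 2.751 in

Adjust CN=60 to AMC I: 4.2·60/(10 − 0.058·60) → 252 ÷ (163/25) = 6300/163 ≈ 38.650
Retention S: 1000/CN − 10 with CN=38.650 → S = 1000/63 ≈ 15.873 in
Ia = 0.2S: 0.2·15.873 = 3.175 in (exactly 200/63)
Excess rainfall: 11.300 − 3.175 = 8.125 in; P > Ia so Q > 0
Q = (5119/630)²/((5119/630) + 1000/63) = (26204161/396900)/(15119/630) = 26204161/9524970 in ≈ 2.751 in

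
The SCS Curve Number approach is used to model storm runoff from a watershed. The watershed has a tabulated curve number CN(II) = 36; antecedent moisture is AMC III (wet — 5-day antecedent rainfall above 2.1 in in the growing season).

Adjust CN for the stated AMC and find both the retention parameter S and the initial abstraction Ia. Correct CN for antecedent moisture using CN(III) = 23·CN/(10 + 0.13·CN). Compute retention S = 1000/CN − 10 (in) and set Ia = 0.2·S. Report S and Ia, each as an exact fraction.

Wet (AMC III): CN(III) = 23·36/(10 + 0.13·36) = 828/(367/25) = 20700/367 ≈ 56.403
S = 1000/(20700/367) − 10 = 1600/207 in ≈ 7.729 in
Ia = 0.2·(1600/207) = 320/207 in ≈ 1.546 in

S = 1600/207 in ≈ 7.729 in; Ia = 320/207 in ≈ 1.546 in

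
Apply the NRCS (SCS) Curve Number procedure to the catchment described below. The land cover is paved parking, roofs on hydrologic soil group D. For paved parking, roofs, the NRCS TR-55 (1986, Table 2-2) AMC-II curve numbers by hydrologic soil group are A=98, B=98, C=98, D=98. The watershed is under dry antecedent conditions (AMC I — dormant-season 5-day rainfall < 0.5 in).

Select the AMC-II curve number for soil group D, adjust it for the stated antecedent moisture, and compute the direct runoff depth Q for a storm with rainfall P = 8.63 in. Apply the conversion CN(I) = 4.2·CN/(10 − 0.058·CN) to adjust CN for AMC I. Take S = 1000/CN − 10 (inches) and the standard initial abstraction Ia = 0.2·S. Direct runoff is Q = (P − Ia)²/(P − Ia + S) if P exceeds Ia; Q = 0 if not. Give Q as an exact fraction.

NRCS table: paved parking, roofs, soil group D → CN(II) = 98
CN(I) from CN(II)=98: (4.2·98)/(10 − 0.058·98) = 102900/1079 ≈ 95.366
Max retention: S = 1000/(102900/1079) − 10 = 500/1029 in (≈ 0.486 in)
Initial abstraction Ia = S/5 = (500/1029)/5 = 100/1029 ≈ 0.097 in
Since P=8.630 > Ia=0.097: effective rainfall P−Ia = 878027/102900 in
Q = (878027/102900)²/((878027/102900) + 500/1029) = (770931412729/10588410000)/(928027/102900) = 770931412729/95493978300 in ≈ 8.073 in

Q = 770931412729/95493978300 in ≈ 8.073 in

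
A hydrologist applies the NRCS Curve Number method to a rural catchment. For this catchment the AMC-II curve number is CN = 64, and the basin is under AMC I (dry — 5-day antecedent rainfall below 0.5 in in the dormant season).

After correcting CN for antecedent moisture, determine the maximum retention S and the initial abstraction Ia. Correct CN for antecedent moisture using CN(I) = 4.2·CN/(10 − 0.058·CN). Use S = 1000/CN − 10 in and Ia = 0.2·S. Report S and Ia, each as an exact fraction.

Adjust CN=64 to AMC I: 4.2·64/(10 − 0.058·64) → (1344/5) ÷ (786/125) = 5600/131 ≈ 42.748
Retention S: 1000/CN − 10 with CN=42.748 → S = 375/28 ≈ 13.393 in
Ia = 0.2S: 0.2·13.393 = 2.679 in (exactly 75/28)

S = 375/28 in ≈ 13.393 in; Ia = 75/28 in ≈ 2.679 in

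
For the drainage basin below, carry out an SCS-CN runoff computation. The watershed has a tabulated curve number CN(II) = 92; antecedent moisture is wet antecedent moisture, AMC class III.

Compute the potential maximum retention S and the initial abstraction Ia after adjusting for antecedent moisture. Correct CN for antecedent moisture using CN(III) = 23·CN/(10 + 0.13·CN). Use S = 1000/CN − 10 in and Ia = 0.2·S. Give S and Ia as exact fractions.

S = 200/529 in ≈ 0.378 in; Ia = 40/529 in ≈ 0.076 in

CN(III) from CN(II)=92: (23·92)/(10 + 0.13·92) = 52900/549 ≈ 96.357
Max retention: S = 1000/(52900/549) − 10 = 200/529 in (≈ 0.378 in)
Initial abstraction Ia = S/5 = (200/529)/5 = 40/529 ≈ 0.076 in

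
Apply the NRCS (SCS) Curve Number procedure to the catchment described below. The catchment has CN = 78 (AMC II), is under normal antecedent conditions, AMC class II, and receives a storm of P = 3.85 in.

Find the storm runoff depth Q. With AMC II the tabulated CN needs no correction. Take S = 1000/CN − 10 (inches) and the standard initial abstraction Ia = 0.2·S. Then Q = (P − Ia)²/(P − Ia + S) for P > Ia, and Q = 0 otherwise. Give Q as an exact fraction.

Average conditions: CN = 78 (no AMC adjustment).
Max retention: S = 1000/78 − 10 = 110/39 in (≈ 2.821 in)
Initial abstraction Ia = S/5 = (110/39)/5 = 22/39 ≈ 0.564 in
Since P=3.850 > Ia=0.564: effective rainfall P−Ia = 2563/780 in
Q = (2563/780)²/((2563/780) + 110/39) = (6568969/608400)/(4763/780) = 597179/337740 in ≈ 1.768 in

Q = 597179/337740 in ≈ 1.768 in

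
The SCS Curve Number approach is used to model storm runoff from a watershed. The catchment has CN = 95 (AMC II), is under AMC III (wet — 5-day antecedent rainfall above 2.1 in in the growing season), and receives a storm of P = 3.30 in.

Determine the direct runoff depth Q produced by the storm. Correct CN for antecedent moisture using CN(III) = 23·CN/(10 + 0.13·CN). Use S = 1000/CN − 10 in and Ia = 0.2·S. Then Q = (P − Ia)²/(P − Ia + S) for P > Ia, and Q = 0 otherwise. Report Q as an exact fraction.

CN(III) from CN(II)=95: (23·95)/(10 + 0.13·95) = 43700/447 ≈ 97.763
Max retention: S = 1000/(43700/447) − 10 = 100/437 in (≈ 0.229 in)
Initial abstraction Ia = S/5 = (100/437)/5 = 20/437 ≈ 0.046 in
Excess rainfall: 3.300 − 0.046 = 3.254 in; P > Ia so Q > 0
Q = (14221/4370)²/((14221/4370) + 100/437) = (202236841/19096900)/(15221/4370) = 202236841/66515770 in ≈ 3.040 in

Q = 202236841/66515770 in ≈ 3.040 in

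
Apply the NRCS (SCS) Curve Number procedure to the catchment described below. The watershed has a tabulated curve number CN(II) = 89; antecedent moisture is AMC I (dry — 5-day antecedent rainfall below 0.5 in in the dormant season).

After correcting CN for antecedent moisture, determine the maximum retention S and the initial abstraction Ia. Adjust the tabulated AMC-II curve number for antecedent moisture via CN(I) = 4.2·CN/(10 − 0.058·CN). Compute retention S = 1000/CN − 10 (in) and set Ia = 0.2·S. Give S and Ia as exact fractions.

S = 5500/1869 in ≈ 2.943 in; Ia = 1100/1869 in ≈ 0.589 in

Adjust CN=89 to AMC I: 4.2·89/(10 − 0.058·89) → (1869/5) ÷ (2419/500) = 186900/2419 ≈ 77.263
Retention S: 1000/CN − 10 with CN=77.263 → S = 5500/1869 ≈ 2.943 in
Ia = 0.2S: 0.2·2.943 = 0.589 in (exactly 1100/1869)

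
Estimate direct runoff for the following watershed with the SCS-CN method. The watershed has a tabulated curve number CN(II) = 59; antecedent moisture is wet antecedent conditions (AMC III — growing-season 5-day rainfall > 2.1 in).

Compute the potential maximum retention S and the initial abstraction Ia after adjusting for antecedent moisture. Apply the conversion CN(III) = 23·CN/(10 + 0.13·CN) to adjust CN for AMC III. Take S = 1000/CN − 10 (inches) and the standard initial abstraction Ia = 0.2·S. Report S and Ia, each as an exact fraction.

S = 4100/1357 in ≈ 3.021 in; Ia = 820/1357 in ≈ 0.604 in

Wet (AMC III): CN(III) = 23·59/(10 + 0.13·59) = 1357/(1767/100) = 135700/1767 ≈ 76.797
Retention S: 1000/CN − 10 with CN=76.797 → S = 4100/1357 ≈ 3.021 in
Ia = 0.2S: 0.2·3.021 = 0.604 in (exactly 820/1357)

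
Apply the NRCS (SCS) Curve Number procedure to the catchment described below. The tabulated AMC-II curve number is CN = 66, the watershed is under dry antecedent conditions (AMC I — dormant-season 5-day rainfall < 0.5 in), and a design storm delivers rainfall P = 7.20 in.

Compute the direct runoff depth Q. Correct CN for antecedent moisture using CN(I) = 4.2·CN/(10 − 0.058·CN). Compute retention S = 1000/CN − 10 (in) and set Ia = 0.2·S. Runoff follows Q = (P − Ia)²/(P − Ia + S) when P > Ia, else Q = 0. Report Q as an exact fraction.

CN(I) from CN(II)=66: (4.2·66)/(10 − 0.058·66) = 69300/1543 ≈ 44.913
Max retention: S = 1000/(69300/1543) − 10 = 8500/693 in (≈ 12.266 in)
Ia = 0.2S: 0.2·12.266 = 2.453 in (exactly 1700/693)
Since P=7.200 > Ia=2.453: effective rainfall P−Ia = 16448/3465 in
Q = (16448/3465)²/((16448/3465) + 8500/693) = (270536704/12006225)/(58948/3465) = 67634176/51063705 in ≈ 1.325 in

Q = 67634176/51063705 in ≈ 1.325 in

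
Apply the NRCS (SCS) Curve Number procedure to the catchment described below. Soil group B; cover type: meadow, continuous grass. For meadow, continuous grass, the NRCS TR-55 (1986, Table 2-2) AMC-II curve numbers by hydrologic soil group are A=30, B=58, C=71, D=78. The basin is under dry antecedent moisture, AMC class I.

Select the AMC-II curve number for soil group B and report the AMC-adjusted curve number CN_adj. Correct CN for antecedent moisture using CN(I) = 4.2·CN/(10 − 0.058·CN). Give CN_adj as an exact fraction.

NRCS table: meadow, continuous grass, soil group B → CN(II) = 58
Dry (AMC I): CN(I) = 4.2·58/(10 − 0.058·58) = (1218/5)/(1659/250) = 2900/79 ≈ 36.709

CN_adj = 2900/79 ≈ 36.709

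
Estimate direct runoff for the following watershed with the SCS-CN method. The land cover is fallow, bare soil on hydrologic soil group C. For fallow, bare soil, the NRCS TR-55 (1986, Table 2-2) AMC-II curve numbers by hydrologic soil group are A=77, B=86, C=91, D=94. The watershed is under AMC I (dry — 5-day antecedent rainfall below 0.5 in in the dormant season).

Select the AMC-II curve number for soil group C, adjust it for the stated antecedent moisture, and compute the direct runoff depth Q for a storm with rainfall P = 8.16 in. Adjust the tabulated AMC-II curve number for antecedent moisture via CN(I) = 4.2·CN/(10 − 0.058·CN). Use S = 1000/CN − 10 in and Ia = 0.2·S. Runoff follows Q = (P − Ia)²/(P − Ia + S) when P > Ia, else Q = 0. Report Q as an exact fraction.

NRCS table: fallow, bare soil, soil group C → CN(II) = 91
CN(I) from CN(II)=91: (4.2·91)/(10 − 0.058·91) = 63700/787 ≈ 80.940
Retention S: 1000/CN − 10 with CN=80.940 → S = 1500/637 ≈ 2.355 in
Ia = 0.2·(1500/637) = 300/637 in ≈ 0.471 in
Excess rainfall: 8.160 − 0.471 = 7.689 in; P > Ia so Q > 0
Q = (122448/15925)²/((122448/15925) + 1500/637) = (14993512704/253605625)/(159948/15925) = 416486464/70754775 in ≈ 5.886 in

Q = 416486464/70754775 in ≈ 5.886 in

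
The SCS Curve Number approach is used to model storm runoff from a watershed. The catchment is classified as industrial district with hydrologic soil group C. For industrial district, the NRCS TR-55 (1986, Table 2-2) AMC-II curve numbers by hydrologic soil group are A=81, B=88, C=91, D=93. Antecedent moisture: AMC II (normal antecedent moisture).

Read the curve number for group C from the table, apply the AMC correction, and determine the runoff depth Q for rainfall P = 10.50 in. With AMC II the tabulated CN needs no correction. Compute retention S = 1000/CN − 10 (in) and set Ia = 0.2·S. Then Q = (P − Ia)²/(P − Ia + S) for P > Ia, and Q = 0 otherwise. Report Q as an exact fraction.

Q = 234375/24934 in ≈ 9.400 in

NRCS table: industrial district, soil group C → CN(II) = 91
AMC II — tabulated CN = 91 applies directly.
Max retention: S = 1000/91 − 10 = 90/91 in (≈ 0.989 in)
Initial abstraction Ia = S/5 = (90/91)/5 = 18/91 ≈ 0.198 in
Excess rainfall: 10.500 − 0.198 = 10.302 in; P > Ia so Q > 0
Runoff Q = (P−Ia)²/(P−Ia+S) = (10.302)²/(10.302+0.989) = 234375/24934 ≈ 9.400 in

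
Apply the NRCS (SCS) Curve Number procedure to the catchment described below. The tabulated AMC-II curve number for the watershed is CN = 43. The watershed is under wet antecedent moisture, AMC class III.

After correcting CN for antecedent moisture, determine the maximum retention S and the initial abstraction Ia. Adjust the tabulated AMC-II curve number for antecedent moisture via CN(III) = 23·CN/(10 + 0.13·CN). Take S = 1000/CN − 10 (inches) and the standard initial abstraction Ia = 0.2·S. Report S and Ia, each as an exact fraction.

CN(III) from CN(II)=43: (23·43)/(10 + 0.13·43) = 98900/1559 ≈ 63.438
S = 1000/(98900/1559) − 10 = 5700/989 in ≈ 5.763 in
Ia = 0.2S: 0.2·5.763 = 1.153 in (exactly 1140/989)

S = 5700/989 in ≈ 5.763 in; Ia = 1140/989 in ≈ 1.153 in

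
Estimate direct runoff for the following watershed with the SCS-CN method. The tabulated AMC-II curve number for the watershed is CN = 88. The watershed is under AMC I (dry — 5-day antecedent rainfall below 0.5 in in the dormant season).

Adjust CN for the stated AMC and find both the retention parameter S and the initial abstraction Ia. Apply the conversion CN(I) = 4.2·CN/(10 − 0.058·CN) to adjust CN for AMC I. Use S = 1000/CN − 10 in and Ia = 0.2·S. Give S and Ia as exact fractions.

S = 250/77 in ≈ 3.247 in; Ia = 50/77 in ≈ 0.649 in

Dry (AMC I): CN(I) = 4.2·88/(10 − 0.058·88) = (1848/5)/(612/125) = 3850/51 ≈ 75.490
S = 1000/(3850/51) − 10 = 250/77 in ≈ 3.247 in
Initial abstraction Ia = S/5 = (250/77)/5 = 50/77 ≈ 0.649 in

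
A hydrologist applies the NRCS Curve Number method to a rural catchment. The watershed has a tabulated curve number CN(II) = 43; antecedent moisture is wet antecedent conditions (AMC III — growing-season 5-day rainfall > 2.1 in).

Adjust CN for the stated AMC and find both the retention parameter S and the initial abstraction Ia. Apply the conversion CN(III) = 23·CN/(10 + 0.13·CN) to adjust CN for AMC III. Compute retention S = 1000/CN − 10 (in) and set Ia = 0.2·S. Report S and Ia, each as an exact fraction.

S = 5700/989 in ≈ 5.763 in; Ia = 1140/989 in ≈ 1.153 in

CN(III) from CN(II)=43: (23·43)/(10 + 0.13·43) = 98900/1559 ≈ 63.438
S = 1000/(98900/1559) − 10 = 5700/989 in ≈ 5.763 in
Initial abstraction Ia = S/5 = (5700/989)/5 = 1140/989 ≈ 1.153 in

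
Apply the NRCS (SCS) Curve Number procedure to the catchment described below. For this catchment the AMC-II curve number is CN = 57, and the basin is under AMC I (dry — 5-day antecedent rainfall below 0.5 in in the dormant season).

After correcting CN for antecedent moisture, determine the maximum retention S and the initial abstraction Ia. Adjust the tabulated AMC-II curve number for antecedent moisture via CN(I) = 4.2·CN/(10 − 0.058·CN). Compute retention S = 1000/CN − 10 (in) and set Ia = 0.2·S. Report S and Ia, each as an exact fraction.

Adjust CN=57 to AMC I: 4.2·57/(10 − 0.058·57) → (1197/5) ÷ (3347/500) = 119700/3347 ≈ 35.763
Retention S: 1000/CN − 10 with CN=35.763 → S = 21500/1197 ≈ 17.962 in
Ia = 0.2·(21500/1197) = 4300/1197 in ≈ 3.592 in

S = 21500/1197 in ≈ 17.962 in; Ia = 4300/1197 in ≈ 3.592 in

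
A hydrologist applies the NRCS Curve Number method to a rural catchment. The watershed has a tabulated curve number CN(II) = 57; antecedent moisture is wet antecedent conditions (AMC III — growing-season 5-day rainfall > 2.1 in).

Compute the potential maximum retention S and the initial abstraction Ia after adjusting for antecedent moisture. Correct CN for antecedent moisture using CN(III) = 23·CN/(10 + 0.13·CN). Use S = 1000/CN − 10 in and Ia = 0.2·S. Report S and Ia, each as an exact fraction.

CN(III) from CN(II)=57: (23·57)/(10 + 0.13·57) = 131100/1741 ≈ 75.302
Max retention: S = 1000/(131100/1741) − 10 = 4300/1311 in (≈ 3.280 in)
Initial abstraction Ia = S/5 = (4300/1311)/5 = 860/1311 ≈ 0.656 in

S = 4300/1311 in ≈ 3.280 in; Ia = 860/1311 in ≈ 0.656 in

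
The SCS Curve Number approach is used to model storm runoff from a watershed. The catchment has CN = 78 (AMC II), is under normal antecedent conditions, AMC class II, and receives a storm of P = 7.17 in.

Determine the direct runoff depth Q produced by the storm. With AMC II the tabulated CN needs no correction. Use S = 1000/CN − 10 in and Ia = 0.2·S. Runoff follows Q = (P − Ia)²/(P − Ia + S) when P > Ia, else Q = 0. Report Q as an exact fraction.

Q = 663732169/143375700 in ≈ 4.629 in

CN(II) = 78; AMC II needs no correction.
Retention S: 1000/CN − 10 with CN=78.000 → S = 110/39 ≈ 2.821 in
Ia = 0.2S: 0.2·2.821 = 0.564 in (exactly 22/39)
P − Ia = 7.170 − 0.564 = 25763/3900 ≈ 6.606 in (> 0, runoff occurs)
Runoff Q = (P−Ia)²/(P−Ia+S) = (6.606)²/(6.606+2.821) = 663732169/143375700 ≈ 4.629 in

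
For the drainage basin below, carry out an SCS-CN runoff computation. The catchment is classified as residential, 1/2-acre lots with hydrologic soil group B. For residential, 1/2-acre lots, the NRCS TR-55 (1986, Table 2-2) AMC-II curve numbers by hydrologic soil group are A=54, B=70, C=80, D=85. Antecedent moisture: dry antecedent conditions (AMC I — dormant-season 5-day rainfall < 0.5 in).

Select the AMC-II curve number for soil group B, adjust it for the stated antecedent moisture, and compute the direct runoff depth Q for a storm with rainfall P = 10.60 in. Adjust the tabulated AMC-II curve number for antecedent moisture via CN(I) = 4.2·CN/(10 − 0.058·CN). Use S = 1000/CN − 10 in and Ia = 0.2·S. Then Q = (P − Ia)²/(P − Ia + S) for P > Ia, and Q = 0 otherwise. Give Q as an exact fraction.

NRCS table: residential, 1/2-acre lots, soil group B → CN(II) = 70
Adjust CN=70 to AMC I: 4.2·70/(10 − 0.058·70) → 294 ÷ (297/50) = 4900/99 ≈ 49.495
S = 1000/(4900/99) − 10 = 500/49 in ≈ 10.204 in
Ia = 0.2S: 0.2·10.204 = 2.041 in (exactly 100/49)
P − Ia = 10.600 − 2.041 = 2097/245 ≈ 8.559 in (> 0, runoff occurs)
Q: (2097/245)² ÷ (4597/245) = 4397409/1126265 in (≈ 3.904 in)

Q = 4397409/1126265 in ≈ 3.904 in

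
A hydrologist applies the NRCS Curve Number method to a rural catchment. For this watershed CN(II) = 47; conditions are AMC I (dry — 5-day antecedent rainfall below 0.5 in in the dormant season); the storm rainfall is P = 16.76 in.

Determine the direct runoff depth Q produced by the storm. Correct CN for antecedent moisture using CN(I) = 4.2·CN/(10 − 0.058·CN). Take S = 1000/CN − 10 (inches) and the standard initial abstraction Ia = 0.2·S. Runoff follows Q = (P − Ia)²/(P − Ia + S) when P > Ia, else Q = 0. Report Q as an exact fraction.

Adjust CN=47 to AMC I: 4.2·47/(10 − 0.058·47) → (987/5) ÷ (3637/500) = 98700/3637 ≈ 27.138
Retention S: 1000/CN − 10 with CN=27.138 → S = 26500/987 ≈ 26.849 in
Initial abstraction Ia = S/5 = (26500/987)/5 = 5300/987 ≈ 5.370 in
Since P=16.760 > Ia=5.370: effective rainfall P−Ia = 281053/24675 in
Q = (281053/24675)²/((281053/24675) + 26500/987) = (78990788809/608855625)/(943553/24675) = 78990788809/23282170275 in ≈ 3.393 in

Q = 78990788809/23282170275 in ≈ 3.393 in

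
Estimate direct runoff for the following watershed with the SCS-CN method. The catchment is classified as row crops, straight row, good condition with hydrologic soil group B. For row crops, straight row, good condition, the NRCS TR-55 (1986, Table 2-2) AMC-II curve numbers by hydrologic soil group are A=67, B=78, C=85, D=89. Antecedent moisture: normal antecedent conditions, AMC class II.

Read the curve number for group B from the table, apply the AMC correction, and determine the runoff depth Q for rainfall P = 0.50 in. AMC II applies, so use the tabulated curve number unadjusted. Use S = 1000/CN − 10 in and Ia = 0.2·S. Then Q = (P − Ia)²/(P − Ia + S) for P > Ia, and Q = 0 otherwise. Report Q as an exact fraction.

NRCS table: row crops, straight row, good condition, soil group B → CN(II) = 78
AMC II — tabulated CN = 78 applies directly.
Max retention: S = 1000/78 − 10 = 110/39 in (≈ 2.821 in)
Ia = 0.2·(110/39) = 22/39 in ≈ 0.564 in
P = 0.500 ≤ Ia = 0.564 in: entire storm abstracted, Q = 0.

Q = 0 in ≈ 0.000 in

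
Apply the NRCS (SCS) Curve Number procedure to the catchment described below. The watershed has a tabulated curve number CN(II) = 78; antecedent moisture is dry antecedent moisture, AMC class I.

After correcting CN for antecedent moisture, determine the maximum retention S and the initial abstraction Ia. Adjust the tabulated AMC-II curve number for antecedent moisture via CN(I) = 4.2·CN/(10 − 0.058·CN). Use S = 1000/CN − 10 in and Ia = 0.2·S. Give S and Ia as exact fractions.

S = 5500/819 in ≈ 6.716 in; Ia = 1100/819 in ≈ 1.343 in

CN(I) from CN(II)=78: (4.2·78)/(10 − 0.058·78) = 81900/1369 ≈ 59.825
Max retention: S = 1000/(81900/1369) − 10 = 5500/819 in (≈ 6.716 in)
Ia = 0.2S: 0.2·6.716 = 1.343 in (exactly 1100/819)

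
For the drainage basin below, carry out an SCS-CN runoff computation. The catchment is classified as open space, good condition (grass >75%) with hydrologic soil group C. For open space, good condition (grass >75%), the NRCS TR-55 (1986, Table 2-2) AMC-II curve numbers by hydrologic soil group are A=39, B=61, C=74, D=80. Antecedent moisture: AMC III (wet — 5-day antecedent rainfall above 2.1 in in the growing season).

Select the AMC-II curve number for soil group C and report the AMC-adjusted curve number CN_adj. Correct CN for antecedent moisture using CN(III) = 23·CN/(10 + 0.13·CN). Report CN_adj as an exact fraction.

CN_adj = 85100/981 ≈ 86.748

NRCS table: open space, good condition (grass >75%), soil group C → CN(II) = 74
Adjust CN=74 to AMC III: 23·74/(10 + 0.13·74) → 1702 ÷ (981/50) = 85100/981 ≈ 86.748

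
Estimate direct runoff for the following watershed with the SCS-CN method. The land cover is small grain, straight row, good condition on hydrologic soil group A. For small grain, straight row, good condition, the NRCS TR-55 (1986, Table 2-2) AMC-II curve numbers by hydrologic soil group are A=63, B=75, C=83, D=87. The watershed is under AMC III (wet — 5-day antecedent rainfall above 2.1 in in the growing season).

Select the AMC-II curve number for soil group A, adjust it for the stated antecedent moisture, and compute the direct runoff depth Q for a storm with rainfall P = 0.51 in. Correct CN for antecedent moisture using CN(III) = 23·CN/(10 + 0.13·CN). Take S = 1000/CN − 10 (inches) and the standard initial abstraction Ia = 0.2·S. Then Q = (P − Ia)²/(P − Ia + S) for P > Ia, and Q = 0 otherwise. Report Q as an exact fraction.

Q = 0 in ≈ 0.000 in

NRCS table: small grain, straight row, good condition, soil group A → CN(II) = 63
Adjust CN=63 to AMC III: 23·63/(10 + 0.13·63) → 1449 ÷ (1819/100) = 144900/1819 ≈ 79.659
Retention S: 1000/CN − 10 with CN=79.659 → S = 3700/1449 ≈ 2.553 in
Initial abstraction Ia = S/5 = (3700/1449)/5 = 740/1449 ≈ 0.511 in
P = 0.510 ≤ Ia = 0.511 in: entire storm abstracted, Q = 0.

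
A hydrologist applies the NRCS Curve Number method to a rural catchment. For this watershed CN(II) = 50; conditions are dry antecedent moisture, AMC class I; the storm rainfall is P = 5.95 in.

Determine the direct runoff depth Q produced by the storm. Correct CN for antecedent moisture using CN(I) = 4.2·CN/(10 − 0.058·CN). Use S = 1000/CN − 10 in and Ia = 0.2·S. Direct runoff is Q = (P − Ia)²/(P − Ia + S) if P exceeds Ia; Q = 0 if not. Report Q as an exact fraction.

Adjust CN=50 to AMC I: 4.2·50/(10 − 0.058·50) → 210 ÷ (71/10) = 2100/71 ≈ 29.577
Max retention: S = 1000/(2100/71) − 10 = 500/21 in (≈ 23.810 in)
Initial abstraction Ia = S/5 = (500/21)/5 = 100/21 ≈ 4.762 in
Since P=5.950 > Ia=4.762: effective rainfall P−Ia = 499/420 in
Runoff Q = (P−Ia)²/(P−Ia+S) = (1.188)²/(1.188+23.810) = 249001/4409580 ≈ 0.056 in

Q = 249001/4409580 in ≈ 0.056 in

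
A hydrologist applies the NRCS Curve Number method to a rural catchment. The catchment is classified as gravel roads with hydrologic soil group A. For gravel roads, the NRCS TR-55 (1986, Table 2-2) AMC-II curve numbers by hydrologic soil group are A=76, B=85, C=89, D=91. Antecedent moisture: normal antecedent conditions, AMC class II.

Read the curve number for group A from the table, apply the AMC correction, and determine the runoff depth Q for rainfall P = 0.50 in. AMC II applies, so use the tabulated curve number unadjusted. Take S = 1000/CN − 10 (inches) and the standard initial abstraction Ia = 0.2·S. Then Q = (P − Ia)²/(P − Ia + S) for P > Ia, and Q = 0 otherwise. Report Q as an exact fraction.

NRCS table: gravel roads, soil group A → CN(II) = 76
CN(II) = 76; AMC II needs no correction.
Max retention: S = 1000/76 − 10 = 60/19 in (≈ 3.158 in)
Initial abstraction Ia = S/5 = (60/19)/5 = 12/19 ≈ 0.632 in
P = 0.500 ≤ Ia = 0.632 in: entire storm abstracted, Q = 0.

Q = 0 in ≈ 0.000 in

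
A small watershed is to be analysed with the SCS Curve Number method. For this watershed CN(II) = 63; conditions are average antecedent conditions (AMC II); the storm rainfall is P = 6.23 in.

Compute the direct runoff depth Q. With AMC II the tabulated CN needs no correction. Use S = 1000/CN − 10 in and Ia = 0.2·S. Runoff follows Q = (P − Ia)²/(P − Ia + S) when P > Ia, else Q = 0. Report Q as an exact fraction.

Q = 1014358801/433748700 in ≈ 2.339 in

AMC II — tabulated CN = 63 applies directly.
Retention S: 1000/CN − 10 with CN=63.000 → S = 370/63 ≈ 5.873 in
Initial abstraction Ia = S/5 = (370/63)/5 = 74/63 ≈ 1.175 in
Since P=6.230 > Ia=1.175: effective rainfall P−Ia = 31849/6300 in
Q: (31849/6300)² ÷ (68849/6300) = 1014358801/433748700 in (≈ 2.339 in)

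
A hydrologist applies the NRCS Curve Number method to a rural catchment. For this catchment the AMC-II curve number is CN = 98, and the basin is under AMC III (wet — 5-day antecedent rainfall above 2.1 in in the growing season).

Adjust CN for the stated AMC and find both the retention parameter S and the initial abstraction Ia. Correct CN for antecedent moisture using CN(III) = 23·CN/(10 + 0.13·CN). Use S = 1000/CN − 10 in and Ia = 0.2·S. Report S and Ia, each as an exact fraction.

S = 100/1127 in ≈ 0.089 in; Ia = 20/1127 in ≈ 0.018 in

Wet (AMC III): CN(III) = 23·98/(10 + 0.13·98) = 2254/(1137/50) = 112700/1137 ≈ 99.120
Retention S: 1000/CN − 10 with CN=99.120 → S = 100/1127 ≈ 0.089 in
Ia = 0.2S: 0.2·0.089 = 0.018 in (exactly 20/1127)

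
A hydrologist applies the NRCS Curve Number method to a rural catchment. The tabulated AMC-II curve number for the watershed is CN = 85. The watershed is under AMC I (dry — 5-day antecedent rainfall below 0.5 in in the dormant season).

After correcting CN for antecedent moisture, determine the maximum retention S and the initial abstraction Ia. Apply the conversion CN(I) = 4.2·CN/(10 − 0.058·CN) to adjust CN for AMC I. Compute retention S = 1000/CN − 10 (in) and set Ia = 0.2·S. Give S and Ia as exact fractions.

S = 500/119 in ≈ 4.202 in; Ia = 100/119 in ≈ 0.840 in

Dry (AMC I): CN(I) = 4.2·85/(10 − 0.058·85) = 357/(507/100) = 11900/169 ≈ 70.414
Retention S: 1000/CN − 10 with CN=70.414 → S = 500/119 ≈ 4.202 in
Ia = 0.2S: 0.2·4.202 = 0.840 in (exactly 100/119)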